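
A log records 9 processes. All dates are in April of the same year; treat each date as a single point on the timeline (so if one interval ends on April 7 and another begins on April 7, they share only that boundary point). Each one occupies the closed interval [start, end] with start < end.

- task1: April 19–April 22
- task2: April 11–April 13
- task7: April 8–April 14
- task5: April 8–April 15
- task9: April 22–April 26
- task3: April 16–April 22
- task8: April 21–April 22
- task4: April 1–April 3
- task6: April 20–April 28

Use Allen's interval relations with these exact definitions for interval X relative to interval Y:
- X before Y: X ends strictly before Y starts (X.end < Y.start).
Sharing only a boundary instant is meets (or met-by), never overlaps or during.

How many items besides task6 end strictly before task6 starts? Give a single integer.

Target task6 = [April 20, April 28].
task1 [April 19, April 22] → overlaps → no.
task2 [April 11, April 13] → before → counts.
task3 [April 16, April 22] → overlaps → no.
task4 [April 1, April 3] → before → counts.
task5 [April 8, April 15] → before → counts.
task7 [April 8, April 14] → before → counts.
task8 [April 21, April 22] → during → no.
task9 [April 22, April 26] → during → no.
Total: 4.

4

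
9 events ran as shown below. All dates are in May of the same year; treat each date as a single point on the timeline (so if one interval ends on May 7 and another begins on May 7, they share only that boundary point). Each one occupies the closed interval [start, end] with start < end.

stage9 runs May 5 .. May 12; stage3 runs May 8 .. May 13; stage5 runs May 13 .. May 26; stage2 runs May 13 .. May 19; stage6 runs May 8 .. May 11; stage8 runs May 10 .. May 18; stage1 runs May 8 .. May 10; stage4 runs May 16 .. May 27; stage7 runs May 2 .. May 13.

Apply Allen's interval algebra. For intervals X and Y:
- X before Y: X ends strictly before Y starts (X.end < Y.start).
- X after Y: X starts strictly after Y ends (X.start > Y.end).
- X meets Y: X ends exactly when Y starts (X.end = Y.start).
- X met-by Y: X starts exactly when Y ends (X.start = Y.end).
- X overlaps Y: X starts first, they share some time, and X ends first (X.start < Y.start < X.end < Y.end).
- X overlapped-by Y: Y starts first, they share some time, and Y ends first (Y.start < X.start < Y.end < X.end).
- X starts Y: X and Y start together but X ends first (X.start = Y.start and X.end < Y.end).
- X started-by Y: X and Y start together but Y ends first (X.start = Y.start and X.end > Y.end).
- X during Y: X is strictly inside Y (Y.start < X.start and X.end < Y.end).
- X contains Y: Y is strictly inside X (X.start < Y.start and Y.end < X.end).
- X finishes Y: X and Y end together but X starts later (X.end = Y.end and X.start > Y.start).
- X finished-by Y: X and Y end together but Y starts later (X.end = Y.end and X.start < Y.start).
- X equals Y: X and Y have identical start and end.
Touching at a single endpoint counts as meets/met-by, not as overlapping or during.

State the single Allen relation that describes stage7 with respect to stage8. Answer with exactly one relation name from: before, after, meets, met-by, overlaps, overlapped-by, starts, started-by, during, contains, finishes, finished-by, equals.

overlaps

stage7 = [May 2, May 13]; stage8 = [May 10, May 18].
Compare endpoints: stage7.start < stage8.start, stage7.start < stage8.end, stage7.end > stage8.start, stage7.end < stage8.end.
That pattern is 'overlaps'.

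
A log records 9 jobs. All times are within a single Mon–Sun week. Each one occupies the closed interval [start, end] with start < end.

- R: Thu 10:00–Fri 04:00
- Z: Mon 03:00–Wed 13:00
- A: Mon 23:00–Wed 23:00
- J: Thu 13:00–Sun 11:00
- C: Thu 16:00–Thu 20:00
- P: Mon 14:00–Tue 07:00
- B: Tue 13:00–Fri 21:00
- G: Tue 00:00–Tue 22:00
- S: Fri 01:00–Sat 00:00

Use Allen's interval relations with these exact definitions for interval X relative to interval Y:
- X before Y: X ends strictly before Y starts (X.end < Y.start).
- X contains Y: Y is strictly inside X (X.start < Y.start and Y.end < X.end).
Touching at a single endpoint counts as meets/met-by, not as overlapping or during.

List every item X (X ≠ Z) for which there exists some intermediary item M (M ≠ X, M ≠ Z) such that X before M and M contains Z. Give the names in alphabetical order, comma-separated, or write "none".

Target Z = [Mon 03:00, Wed 13:00].
Intermediaries M with M contains Z: none.
Union: none.

none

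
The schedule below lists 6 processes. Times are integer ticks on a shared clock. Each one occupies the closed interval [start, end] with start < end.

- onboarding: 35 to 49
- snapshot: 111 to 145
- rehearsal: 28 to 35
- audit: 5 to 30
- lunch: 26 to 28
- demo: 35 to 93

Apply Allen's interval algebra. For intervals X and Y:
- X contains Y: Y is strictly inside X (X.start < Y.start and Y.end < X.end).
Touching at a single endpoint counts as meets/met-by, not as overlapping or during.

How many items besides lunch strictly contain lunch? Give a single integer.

Target lunch = [26, 28].
audit [5, 30] → contains → counts.
demo [35, 93] → after → no.
onboarding [35, 49] → after → no.
rehearsal [28, 35] → met-by → no.
snapshot [111, 145] → after → no.
Total: 1.

1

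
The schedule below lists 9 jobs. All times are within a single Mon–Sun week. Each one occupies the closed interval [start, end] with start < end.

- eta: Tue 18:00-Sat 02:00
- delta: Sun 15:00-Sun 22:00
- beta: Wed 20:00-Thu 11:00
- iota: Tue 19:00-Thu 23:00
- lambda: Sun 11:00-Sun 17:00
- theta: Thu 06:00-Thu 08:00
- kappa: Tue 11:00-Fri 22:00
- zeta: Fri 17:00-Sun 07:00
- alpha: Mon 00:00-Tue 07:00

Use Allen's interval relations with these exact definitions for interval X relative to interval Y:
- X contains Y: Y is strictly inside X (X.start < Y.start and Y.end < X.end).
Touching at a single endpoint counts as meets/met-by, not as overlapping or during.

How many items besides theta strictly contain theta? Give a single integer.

Target theta = [Thu 06:00, Thu 08:00].
alpha [Mon 00:00, Tue 07:00] → before → no.
beta [Wed 20:00, Thu 11:00] → contains → counts.
delta [Sun 15:00, Sun 22:00] → after → no.
eta [Tue 18:00, Sat 02:00] → contains → counts.
iota [Tue 19:00, Thu 23:00] → contains → counts.
kappa [Tue 11:00, Fri 22:00] → contains → counts.
lambda [Sun 11:00, Sun 17:00] → after → no.
zeta [Fri 17:00, Sun 07:00] → after → no.
Total: 4.

4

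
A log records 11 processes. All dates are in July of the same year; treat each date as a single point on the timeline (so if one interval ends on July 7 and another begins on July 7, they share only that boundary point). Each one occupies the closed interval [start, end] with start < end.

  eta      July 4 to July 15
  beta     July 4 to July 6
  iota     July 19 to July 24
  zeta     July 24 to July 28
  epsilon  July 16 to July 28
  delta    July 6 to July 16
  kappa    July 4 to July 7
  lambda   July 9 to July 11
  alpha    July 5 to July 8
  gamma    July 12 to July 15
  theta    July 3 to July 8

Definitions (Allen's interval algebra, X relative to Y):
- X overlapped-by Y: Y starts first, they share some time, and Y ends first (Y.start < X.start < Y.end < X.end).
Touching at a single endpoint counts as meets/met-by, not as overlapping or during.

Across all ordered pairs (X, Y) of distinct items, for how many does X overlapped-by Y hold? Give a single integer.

7

Checking all 110 ordered pairs for relation 'overlapped-by'; matching pairs in alphabetical order:
(alpha, beta): alpha overlapped-by beta ✓
(alpha, kappa): alpha overlapped-by kappa ✓
(delta, alpha): delta overlapped-by alpha ✓
(delta, eta): delta overlapped-by eta ✓
(delta, kappa): delta overlapped-by kappa ✓
(delta, theta): delta overlapped-by theta ✓
(eta, theta): eta overlapped-by theta ✓
Count: 7.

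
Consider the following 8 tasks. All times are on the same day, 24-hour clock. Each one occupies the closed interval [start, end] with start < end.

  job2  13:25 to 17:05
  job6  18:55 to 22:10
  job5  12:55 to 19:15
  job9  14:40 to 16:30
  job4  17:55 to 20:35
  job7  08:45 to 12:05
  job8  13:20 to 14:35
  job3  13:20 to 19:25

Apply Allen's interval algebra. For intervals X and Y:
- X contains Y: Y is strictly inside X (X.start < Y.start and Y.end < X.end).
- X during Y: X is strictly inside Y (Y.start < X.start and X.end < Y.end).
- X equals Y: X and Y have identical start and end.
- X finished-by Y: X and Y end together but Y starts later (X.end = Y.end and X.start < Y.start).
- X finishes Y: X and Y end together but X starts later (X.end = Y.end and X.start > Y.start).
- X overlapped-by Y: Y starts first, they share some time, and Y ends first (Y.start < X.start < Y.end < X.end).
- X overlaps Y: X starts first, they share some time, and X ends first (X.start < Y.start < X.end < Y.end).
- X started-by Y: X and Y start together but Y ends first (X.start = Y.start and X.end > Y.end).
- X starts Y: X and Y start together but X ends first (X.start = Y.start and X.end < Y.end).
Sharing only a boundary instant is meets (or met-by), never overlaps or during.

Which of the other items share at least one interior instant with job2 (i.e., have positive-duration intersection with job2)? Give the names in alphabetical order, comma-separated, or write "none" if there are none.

Target job2 = [13:25, 17:05].
job3 [13:20, 19:25] → contains → yes.
job4 [17:55, 20:35] → after → no.
job5 [12:55, 19:15] → contains → yes.
job6 [18:55, 22:10] → after → no.
job7 [08:45, 12:05] → before → no.
job8 [13:20, 14:35] → overlaps → yes.
job9 [14:40, 16:30] → during → yes.
Result: job3, job5, job8, job9.

job3, job5, job8, job9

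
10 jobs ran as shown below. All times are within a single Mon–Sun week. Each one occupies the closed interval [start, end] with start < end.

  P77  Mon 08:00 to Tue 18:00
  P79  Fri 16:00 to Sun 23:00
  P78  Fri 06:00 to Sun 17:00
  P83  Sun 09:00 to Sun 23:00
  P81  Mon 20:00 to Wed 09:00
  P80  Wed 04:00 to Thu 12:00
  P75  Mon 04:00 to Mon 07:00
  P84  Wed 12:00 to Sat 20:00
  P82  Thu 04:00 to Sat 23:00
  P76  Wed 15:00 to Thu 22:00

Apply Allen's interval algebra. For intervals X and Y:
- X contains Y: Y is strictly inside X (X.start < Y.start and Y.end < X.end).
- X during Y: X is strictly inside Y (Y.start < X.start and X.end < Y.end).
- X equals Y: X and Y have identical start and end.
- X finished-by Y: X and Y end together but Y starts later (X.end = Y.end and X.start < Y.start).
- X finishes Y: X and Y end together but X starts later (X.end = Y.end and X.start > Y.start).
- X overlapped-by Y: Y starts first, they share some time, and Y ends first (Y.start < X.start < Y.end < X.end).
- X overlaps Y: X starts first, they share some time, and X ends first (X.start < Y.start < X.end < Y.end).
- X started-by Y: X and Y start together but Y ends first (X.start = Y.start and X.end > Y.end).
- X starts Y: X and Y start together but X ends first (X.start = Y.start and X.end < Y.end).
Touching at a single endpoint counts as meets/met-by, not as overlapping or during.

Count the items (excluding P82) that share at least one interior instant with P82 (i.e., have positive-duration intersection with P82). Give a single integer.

5

Target P82 = [Thu 04:00, Sat 23:00].
P75 [Mon 04:00, Mon 07:00] → before → no.
P76 [Wed 15:00, Thu 22:00] → overlaps → counts.
P77 [Mon 08:00, Tue 18:00] → before → no.
P78 [Fri 06:00, Sun 17:00] → overlapped-by → counts.
P79 [Fri 16:00, Sun 23:00] → overlapped-by → counts.
P80 [Wed 04:00, Thu 12:00] → overlaps → counts.
P81 [Mon 20:00, Wed 09:00] → before → no.
P83 [Sun 09:00, Sun 23:00] → after → no.
P84 [Wed 12:00, Sat 20:00] → overlaps → counts.
Total: 5.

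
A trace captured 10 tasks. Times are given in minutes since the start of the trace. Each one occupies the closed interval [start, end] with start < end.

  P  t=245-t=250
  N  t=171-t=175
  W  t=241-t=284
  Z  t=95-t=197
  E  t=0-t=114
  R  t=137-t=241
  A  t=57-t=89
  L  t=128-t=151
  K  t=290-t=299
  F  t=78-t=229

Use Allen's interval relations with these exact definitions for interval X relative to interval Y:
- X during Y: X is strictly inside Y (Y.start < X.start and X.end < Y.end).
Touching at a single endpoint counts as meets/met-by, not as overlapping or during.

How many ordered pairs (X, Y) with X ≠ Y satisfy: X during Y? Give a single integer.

8

Checking all 90 ordered pairs for relation 'during'; matching pairs in alphabetical order:
(A, E): A during E ✓
(L, F): L during F ✓
(L, Z): L during Z ✓
(N, F): N during F ✓
(N, R): N during R ✓
(N, Z): N during Z ✓
(P, W): P during W ✓
(Z, F): Z during F ✓
Count: 8.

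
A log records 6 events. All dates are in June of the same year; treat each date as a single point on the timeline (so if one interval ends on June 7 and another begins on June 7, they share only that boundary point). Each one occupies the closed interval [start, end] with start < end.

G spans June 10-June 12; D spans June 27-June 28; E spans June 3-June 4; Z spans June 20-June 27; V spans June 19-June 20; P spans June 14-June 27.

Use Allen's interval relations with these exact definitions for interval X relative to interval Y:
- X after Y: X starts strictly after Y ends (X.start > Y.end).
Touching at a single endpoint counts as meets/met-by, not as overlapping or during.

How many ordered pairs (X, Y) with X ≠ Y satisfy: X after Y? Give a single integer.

Checking all 30 ordered pairs for relation 'after'; matching pairs in alphabetical order:
(D, E): D after E ✓
(D, G): D after G ✓
(D, V): D after V ✓
(G, E): G after E ✓
(P, E): P after E ✓
(P, G): P after G ✓
(V, E): V after E ✓
(V, G): V after G ✓
(Z, E): Z after E ✓
(Z, G): Z after G ✓
Count: 10.

10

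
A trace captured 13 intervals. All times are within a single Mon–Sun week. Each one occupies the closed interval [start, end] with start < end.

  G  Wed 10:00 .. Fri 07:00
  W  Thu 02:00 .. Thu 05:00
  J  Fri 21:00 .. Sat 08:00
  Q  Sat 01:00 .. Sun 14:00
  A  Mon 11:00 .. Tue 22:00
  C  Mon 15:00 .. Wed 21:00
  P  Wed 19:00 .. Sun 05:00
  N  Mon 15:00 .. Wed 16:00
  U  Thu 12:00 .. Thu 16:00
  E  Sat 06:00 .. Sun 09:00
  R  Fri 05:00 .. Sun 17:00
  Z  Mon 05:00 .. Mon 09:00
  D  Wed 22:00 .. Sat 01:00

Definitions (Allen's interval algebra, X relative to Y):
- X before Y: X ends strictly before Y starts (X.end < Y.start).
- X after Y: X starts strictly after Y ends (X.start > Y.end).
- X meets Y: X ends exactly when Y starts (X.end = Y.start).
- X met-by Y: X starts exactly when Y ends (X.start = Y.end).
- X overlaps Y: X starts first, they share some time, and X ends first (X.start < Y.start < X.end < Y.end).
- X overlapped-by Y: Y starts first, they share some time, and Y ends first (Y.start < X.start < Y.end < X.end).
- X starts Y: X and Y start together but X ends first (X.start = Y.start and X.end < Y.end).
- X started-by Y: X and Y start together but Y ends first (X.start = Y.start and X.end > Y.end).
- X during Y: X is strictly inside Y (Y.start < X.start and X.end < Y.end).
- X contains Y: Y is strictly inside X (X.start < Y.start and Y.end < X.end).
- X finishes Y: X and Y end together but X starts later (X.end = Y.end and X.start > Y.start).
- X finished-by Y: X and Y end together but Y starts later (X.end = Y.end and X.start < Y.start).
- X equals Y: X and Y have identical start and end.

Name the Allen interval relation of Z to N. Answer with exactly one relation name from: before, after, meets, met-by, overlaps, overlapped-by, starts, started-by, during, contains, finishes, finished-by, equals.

before

Z = [Mon 05:00, Mon 09:00]; N = [Mon 15:00, Wed 16:00].
Compare endpoints: Z.start < N.start, Z.start < N.end, Z.end < N.start, Z.end < N.end.
That pattern is 'before'.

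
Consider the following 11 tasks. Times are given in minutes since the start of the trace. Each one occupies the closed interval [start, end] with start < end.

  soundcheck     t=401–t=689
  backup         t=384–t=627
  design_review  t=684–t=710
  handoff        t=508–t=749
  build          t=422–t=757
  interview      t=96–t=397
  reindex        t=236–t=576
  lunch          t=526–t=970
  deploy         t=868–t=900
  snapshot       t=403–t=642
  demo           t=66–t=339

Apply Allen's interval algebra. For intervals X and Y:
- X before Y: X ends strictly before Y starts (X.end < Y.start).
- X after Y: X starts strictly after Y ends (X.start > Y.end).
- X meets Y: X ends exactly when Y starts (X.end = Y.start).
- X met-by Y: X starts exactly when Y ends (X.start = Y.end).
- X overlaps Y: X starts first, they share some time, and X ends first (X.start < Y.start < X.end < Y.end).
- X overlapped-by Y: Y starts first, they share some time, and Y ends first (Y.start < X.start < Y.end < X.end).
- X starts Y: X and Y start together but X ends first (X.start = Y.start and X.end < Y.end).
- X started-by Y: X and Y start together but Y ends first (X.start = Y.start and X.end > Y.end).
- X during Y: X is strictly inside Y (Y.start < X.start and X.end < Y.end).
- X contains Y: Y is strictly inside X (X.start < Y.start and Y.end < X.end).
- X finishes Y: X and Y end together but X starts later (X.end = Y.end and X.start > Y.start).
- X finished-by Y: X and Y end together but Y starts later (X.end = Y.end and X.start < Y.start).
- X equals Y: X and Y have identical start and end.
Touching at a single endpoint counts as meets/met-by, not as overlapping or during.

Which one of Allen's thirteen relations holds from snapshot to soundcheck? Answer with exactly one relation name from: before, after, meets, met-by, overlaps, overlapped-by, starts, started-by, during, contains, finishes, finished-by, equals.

snapshot = [t=403, t=642]; soundcheck = [t=401, t=689].
Compare endpoints: snapshot.start > soundcheck.start, snapshot.start < soundcheck.end, snapshot.end > soundcheck.start, snapshot.end < soundcheck.end.
That pattern is 'during'.

during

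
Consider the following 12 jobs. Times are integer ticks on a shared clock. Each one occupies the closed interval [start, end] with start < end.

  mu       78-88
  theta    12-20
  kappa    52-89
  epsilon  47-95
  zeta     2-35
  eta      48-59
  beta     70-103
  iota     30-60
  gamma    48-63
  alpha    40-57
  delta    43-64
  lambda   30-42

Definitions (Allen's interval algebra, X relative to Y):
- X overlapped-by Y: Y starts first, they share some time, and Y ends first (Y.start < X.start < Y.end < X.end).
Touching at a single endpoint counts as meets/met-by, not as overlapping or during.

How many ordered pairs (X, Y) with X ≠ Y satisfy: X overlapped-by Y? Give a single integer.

18

Checking all 132 ordered pairs for relation 'overlapped-by'; matching pairs in alphabetical order:
(alpha, lambda): alpha overlapped-by lambda ✓
(beta, epsilon): beta overlapped-by epsilon ✓
(beta, kappa): beta overlapped-by kappa ✓
(delta, alpha): delta overlapped-by alpha ✓
(delta, iota): delta overlapped-by iota ✓
(epsilon, alpha): epsilon overlapped-by alpha ✓
(epsilon, delta): epsilon overlapped-by delta ✓
(epsilon, iota): epsilon overlapped-by iota ✓
(eta, alpha): eta overlapped-by alpha ✓
(gamma, alpha): gamma overlapped-by alpha ✓
(gamma, iota): gamma overlapped-by iota ✓
(iota, zeta): iota overlapped-by zeta ✓
(kappa, alpha): kappa overlapped-by alpha ✓
(kappa, delta): kappa overlapped-by delta ✓
(kappa, eta): kappa overlapped-by eta ✓
(kappa, gamma): kappa overlapped-by gamma ✓
(kappa, iota): kappa overlapped-by iota ✓
(lambda, zeta): lambda overlapped-by zeta ✓
Count: 18.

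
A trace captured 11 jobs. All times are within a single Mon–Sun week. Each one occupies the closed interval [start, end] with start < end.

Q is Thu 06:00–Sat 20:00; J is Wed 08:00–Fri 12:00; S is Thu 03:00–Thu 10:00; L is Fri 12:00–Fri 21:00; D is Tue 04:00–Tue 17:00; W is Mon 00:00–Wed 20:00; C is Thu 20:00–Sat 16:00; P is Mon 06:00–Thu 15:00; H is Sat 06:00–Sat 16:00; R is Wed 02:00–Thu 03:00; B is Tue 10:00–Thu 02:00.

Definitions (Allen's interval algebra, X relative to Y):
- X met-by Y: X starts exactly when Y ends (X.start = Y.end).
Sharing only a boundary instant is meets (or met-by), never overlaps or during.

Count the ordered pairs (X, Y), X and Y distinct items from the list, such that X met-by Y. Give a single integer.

Checking all 110 ordered pairs for relation 'met-by'; matching pairs in alphabetical order:
(L, J): L met-by J ✓
(S, R): S met-by R ✓
Count: 2.

2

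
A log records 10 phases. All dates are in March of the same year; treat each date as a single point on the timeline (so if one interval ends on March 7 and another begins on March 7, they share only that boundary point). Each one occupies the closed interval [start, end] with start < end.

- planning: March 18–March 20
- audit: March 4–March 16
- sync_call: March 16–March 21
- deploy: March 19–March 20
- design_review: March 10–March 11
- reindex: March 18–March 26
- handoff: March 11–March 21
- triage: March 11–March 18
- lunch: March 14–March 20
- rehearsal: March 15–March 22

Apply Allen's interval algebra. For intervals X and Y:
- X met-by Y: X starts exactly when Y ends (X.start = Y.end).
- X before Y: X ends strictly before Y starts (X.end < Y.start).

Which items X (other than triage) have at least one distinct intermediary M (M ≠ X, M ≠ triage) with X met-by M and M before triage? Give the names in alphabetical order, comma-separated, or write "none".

Target triage = [March 11, March 18].
Intermediaries M with M before triage: none.
Union: none.

none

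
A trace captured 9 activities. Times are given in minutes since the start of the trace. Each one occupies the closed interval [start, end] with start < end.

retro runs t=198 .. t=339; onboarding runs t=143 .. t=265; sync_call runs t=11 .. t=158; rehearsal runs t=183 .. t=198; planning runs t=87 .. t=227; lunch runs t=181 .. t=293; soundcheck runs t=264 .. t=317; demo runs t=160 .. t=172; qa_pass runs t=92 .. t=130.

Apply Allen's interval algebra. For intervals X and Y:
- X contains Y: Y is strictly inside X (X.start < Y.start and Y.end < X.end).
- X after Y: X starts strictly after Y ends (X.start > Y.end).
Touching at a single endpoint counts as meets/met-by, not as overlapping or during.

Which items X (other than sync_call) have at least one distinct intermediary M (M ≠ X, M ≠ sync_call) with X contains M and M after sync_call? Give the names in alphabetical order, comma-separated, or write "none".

lunch, onboarding, planning, retro

Target sync_call = [t=11, t=158].
Intermediaries M with M after sync_call: demo, lunch, rehearsal, retro, soundcheck.
Via demo — items with X contains demo: onboarding, planning.
Via lunch — items with X contains lunch: none.
Via rehearsal — items with X contains rehearsal: lunch, onboarding, planning.
Via retro — items with X contains retro: none.
Via soundcheck — items with X contains soundcheck: retro.
Union: lunch, onboarding, planning, retro.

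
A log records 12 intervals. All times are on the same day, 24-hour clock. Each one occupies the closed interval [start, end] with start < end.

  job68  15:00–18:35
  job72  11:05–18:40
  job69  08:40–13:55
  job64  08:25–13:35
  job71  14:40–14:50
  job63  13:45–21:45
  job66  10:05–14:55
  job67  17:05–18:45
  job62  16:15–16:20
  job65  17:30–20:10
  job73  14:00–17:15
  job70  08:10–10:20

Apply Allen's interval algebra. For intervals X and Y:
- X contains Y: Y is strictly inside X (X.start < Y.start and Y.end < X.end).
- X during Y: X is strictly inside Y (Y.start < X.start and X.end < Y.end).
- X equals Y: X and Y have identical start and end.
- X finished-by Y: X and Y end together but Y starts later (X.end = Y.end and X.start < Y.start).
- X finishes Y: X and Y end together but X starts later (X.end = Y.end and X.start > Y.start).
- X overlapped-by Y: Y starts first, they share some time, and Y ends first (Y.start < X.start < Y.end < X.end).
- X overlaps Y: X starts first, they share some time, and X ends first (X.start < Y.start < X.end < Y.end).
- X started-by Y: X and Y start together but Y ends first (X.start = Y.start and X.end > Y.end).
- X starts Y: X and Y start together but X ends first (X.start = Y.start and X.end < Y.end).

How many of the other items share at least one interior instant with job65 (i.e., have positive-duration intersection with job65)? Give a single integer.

Target job65 = [17:30, 20:10].
job62 [16:15, 16:20] → before → no.
job63 [13:45, 21:45] → contains → counts.
job64 [08:25, 13:35] → before → no.
job66 [10:05, 14:55] → before → no.
job67 [17:05, 18:45] → overlaps → counts.
job68 [15:00, 18:35] → overlaps → counts.
job69 [08:40, 13:55] → before → no.
job70 [08:10, 10:20] → before → no.
job71 [14:40, 14:50] → before → no.
job72 [11:05, 18:40] → overlaps → counts.
job73 [14:00, 17:15] → before → no.
Total: 4.

4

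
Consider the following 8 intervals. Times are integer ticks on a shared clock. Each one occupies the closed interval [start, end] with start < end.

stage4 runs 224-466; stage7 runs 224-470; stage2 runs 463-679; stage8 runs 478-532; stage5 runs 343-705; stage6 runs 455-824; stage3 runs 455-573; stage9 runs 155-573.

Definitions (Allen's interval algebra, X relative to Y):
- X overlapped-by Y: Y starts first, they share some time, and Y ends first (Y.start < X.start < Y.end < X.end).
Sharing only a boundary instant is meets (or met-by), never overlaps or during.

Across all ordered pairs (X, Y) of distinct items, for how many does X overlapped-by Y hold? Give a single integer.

13

Checking all 56 ordered pairs for relation 'overlapped-by'; matching pairs in alphabetical order:
(stage2, stage3): stage2 overlapped-by stage3 ✓
(stage2, stage4): stage2 overlapped-by stage4 ✓
(stage2, stage7): stage2 overlapped-by stage7 ✓
(stage2, stage9): stage2 overlapped-by stage9 ✓
(stage3, stage4): stage3 overlapped-by stage4 ✓
(stage3, stage7): stage3 overlapped-by stage7 ✓
(stage5, stage4): stage5 overlapped-by stage4 ✓
(stage5, stage7): stage5 overlapped-by stage7 ✓
(stage5, stage9): stage5 overlapped-by stage9 ✓
(stage6, stage4): stage6 overlapped-by stage4 ✓
(stage6, stage5): stage6 overlapped-by stage5 ✓
(stage6, stage7): stage6 overlapped-by stage7 ✓
(stage6, stage9): stage6 overlapped-by stage9 ✓
Count: 13.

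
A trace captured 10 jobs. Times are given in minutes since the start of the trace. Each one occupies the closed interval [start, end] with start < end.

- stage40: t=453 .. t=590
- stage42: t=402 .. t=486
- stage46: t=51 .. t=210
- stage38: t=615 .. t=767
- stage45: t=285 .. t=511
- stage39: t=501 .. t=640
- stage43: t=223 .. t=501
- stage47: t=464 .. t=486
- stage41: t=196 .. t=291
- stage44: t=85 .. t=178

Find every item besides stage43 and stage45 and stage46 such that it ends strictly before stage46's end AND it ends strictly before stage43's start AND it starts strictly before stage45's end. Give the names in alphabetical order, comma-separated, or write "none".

Conditions: its end is strictly before stage46's end (X.end < t=210) AND its end is strictly before stage43's start (X.end < t=223) AND its start is strictly before stage45's end (X.start < t=511).
stage38: end t=767 < t=210? ✗; end t=767 < t=223? ✗; start t=615 < t=511? ✗ → no.
stage39: end t=640 < t=210? ✗; end t=640 < t=223? ✗; start t=501 < t=511? ✓ → no.
stage40: end t=590 < t=210? ✗; end t=590 < t=223? ✗; start t=453 < t=511? ✓ → no.
stage41: end t=291 < t=210? ✗; end t=291 < t=223? ✗; start t=196 < t=511? ✓ → no.
stage42: end t=486 < t=210? ✗; end t=486 < t=223? ✗; start t=402 < t=511? ✓ → no.
stage44: end t=178 < t=210? ✓; end t=178 < t=223? ✓; start t=85 < t=511? ✓ → yes.
stage47: end t=486 < t=210? ✗; end t=486 < t=223? ✗; start t=464 < t=511? ✓ → no.
Result: stage44.

stage44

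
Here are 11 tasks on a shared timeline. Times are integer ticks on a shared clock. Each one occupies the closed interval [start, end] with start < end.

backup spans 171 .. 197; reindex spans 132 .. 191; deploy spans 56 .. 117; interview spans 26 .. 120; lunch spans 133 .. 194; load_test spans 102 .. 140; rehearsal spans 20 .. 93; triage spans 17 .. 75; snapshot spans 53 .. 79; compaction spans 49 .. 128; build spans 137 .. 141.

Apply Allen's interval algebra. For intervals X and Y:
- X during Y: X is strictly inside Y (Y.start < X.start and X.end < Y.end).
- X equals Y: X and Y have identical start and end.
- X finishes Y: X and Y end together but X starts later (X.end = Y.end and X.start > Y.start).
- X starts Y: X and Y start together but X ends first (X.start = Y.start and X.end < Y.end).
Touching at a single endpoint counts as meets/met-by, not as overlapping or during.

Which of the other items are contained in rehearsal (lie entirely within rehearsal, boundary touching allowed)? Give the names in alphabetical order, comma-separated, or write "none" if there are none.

Target rehearsal = [20, 93].
backup [171, 197] → after → no.
build [137, 141] → after → no.
compaction [49, 128] → overlapped-by → no.
deploy [56, 117] → overlapped-by → no.
interview [26, 120] → overlapped-by → no.
load_test [102, 140] → after → no.
lunch [133, 194] → after → no.
reindex [132, 191] → after → no.
snapshot [53, 79] → during → yes.
triage [17, 75] → overlaps → no.
Result: snapshot.

snapshot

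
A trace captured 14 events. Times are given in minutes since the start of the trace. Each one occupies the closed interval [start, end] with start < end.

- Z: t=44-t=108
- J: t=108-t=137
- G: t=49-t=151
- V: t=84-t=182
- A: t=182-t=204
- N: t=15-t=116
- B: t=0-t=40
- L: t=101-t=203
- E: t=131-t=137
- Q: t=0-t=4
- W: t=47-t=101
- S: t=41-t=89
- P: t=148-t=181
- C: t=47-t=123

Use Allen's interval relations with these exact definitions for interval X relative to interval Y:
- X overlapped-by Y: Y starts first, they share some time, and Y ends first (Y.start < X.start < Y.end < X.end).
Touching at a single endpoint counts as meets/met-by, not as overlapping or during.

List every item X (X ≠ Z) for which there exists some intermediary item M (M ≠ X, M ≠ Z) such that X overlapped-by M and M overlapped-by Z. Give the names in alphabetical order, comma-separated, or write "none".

A, G, J, L, P, V

Target Z = [t=44, t=108].
Intermediaries M with M overlapped-by Z: C, G, L, V.
Via C — items with X overlapped-by C: G, J, L, V.
Via G — items with X overlapped-by G: L, P, V.
Via L — items with X overlapped-by L: A.
Via V — items with X overlapped-by V: L.
Union: A, G, J, L, P, V.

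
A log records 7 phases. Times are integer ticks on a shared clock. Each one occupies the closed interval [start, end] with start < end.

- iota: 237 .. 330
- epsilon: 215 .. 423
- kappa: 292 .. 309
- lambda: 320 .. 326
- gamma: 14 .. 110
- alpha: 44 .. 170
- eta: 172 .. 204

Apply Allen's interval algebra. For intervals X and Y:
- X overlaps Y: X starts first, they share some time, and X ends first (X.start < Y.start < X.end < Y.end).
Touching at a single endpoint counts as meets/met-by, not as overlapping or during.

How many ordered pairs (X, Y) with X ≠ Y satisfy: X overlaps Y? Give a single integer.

Checking all 42 ordered pairs for relation 'overlaps'; matching pairs in alphabetical order:
(gamma, alpha): gamma overlaps alpha ✓
Count: 1.

1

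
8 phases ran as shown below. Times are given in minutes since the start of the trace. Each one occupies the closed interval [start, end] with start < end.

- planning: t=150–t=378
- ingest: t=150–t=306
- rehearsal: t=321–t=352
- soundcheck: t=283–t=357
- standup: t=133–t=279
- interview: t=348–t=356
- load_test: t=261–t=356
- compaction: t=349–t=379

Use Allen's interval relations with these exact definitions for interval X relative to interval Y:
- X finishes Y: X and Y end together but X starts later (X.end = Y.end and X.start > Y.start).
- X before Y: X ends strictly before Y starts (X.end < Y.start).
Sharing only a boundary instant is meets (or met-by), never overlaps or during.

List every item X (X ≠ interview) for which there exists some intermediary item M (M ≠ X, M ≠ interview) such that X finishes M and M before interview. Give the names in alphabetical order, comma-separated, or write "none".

none

Target interview = [t=348, t=356].
Intermediaries M with M before interview: ingest, standup.
Via ingest — items with X finishes ingest: none.
Via standup — items with X finishes standup: none.
Union: none.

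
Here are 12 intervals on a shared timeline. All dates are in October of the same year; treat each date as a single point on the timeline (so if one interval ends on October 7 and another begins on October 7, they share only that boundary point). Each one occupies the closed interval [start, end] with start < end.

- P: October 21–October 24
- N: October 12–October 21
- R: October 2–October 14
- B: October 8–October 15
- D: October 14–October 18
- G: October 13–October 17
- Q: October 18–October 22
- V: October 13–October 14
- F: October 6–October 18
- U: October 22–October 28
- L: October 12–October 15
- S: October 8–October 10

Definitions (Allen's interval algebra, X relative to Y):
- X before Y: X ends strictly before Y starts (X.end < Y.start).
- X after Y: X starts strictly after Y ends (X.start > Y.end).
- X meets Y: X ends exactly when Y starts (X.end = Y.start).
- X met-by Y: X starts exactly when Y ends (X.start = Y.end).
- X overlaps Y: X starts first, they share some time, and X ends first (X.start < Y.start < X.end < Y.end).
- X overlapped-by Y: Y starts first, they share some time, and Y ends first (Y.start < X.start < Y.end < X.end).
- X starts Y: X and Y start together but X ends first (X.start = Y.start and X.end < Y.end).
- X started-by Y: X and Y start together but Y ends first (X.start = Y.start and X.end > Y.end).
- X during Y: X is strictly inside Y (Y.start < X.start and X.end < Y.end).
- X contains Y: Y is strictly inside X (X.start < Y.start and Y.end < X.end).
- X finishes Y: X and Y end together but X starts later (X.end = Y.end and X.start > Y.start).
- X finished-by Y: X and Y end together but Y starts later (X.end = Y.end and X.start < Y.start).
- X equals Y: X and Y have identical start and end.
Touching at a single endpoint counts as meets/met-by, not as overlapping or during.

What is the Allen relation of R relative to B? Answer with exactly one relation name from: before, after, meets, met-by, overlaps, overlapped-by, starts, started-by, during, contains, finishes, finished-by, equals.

overlaps

R = [October 2, October 14]; B = [October 8, October 15].
Compare endpoints: R.start < B.start, R.start < B.end, R.end > B.start, R.end < B.end.
That pattern is 'overlaps'.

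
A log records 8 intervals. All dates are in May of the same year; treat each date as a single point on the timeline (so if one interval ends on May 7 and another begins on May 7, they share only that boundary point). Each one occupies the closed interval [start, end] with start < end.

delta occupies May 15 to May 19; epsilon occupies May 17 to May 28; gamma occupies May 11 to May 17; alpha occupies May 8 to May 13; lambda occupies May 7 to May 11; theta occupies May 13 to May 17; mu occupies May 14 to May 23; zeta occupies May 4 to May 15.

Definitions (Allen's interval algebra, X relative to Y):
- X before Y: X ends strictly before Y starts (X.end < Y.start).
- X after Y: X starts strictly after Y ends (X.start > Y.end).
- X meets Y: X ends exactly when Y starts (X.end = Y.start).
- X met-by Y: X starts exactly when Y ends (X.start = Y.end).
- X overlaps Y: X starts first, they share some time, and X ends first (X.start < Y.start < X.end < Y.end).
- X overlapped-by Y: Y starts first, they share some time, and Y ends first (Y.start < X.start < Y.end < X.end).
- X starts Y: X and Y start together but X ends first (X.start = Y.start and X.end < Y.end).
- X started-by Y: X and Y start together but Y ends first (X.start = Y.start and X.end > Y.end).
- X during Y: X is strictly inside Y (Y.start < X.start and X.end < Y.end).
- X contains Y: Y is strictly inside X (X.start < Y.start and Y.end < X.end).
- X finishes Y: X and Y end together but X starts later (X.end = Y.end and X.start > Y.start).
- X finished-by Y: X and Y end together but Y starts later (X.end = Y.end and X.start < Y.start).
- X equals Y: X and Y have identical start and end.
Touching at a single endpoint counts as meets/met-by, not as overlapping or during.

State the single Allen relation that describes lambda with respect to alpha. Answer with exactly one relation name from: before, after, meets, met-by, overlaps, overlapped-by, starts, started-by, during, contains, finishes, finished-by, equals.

overlaps

lambda = [May 7, May 11]; alpha = [May 8, May 13].
Compare endpoints: lambda.start < alpha.start, lambda.start < alpha.end, lambda.end > alpha.start, lambda.end < alpha.end.
That pattern is 'overlaps'.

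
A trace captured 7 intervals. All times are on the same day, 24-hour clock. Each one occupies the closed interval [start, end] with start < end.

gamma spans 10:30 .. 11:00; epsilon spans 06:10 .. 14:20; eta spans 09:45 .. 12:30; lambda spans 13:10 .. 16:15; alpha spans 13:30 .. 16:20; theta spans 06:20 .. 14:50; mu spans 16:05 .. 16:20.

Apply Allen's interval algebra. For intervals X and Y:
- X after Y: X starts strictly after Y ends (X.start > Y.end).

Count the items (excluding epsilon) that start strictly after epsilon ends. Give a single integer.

Target epsilon = [06:10, 14:20].
alpha [13:30, 16:20] → overlapped-by → no.
eta [09:45, 12:30] → during → no.
gamma [10:30, 11:00] → during → no.
lambda [13:10, 16:15] → overlapped-by → no.
mu [16:05, 16:20] → after → counts.
theta [06:20, 14:50] → overlapped-by → no.
Total: 1.

1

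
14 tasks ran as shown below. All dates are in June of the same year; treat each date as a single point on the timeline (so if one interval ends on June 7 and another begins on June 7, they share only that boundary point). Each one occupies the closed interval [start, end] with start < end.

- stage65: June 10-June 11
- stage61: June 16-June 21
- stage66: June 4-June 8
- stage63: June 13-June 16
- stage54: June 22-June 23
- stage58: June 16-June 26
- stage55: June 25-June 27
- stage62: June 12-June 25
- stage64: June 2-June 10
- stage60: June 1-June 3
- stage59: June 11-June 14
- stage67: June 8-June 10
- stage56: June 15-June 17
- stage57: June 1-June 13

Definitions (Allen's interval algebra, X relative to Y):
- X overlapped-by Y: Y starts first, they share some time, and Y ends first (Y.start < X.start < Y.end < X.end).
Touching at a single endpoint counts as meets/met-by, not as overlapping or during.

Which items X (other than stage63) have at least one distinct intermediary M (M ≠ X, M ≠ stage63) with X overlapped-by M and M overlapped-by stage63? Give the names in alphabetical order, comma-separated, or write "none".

Target stage63 = [June 13, June 16].
Intermediaries M with M overlapped-by stage63: stage56.
Via stage56 — items with X overlapped-by stage56: stage58, stage61.
Union: stage58, stage61.

stage58, stage61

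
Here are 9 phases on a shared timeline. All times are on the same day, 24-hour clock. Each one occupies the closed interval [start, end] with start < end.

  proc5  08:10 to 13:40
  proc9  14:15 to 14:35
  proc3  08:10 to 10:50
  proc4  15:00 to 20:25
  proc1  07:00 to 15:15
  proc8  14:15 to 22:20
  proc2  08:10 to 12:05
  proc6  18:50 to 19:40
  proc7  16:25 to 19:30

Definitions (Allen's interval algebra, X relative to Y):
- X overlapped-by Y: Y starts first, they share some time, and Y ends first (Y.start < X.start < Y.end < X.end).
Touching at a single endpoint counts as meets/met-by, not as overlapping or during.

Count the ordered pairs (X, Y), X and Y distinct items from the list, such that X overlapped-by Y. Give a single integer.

Checking all 72 ordered pairs for relation 'overlapped-by'; matching pairs in alphabetical order:
(proc4, proc1): proc4 overlapped-by proc1 ✓
(proc6, proc7): proc6 overlapped-by proc7 ✓
(proc8, proc1): proc8 overlapped-by proc1 ✓
Count: 3.

3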